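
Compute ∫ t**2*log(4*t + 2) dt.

Use integration by parts with u = log(4*t + 2), dv = t**2 dt.
Then du = 4/(4*t + 2) dt and v = t**3/3.

t**3*log(4*t + 2)/3 - t**3/9 + t**2/12 - t/12 + log(2*t + 1)/24 + C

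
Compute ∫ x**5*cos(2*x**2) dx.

Let u = x², du = 2x dx; rewrite as (1/2)∫ u^2·cos(2u) du.
Now integrate by parts 2 times.

x**4*sin(2*x**2)/4 + x**2*cos(2*x**2)/4 - sin(2*x**2)/8 + C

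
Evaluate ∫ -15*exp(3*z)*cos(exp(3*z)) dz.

Let u = exp(3*z), so du = (3*exp(3*z)) dz.
Rewriting, the integral becomes -5·∫ cos(u) du = -5·sin(u).
Substituting back, u = exp(3*z).

-5*sin(exp(3*z)) + C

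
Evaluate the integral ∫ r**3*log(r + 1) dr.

Use integration by parts with u = log(r + 1), dv = r**3 dr.
Then du = 1/(r + 1) dr and v = r**4/4.

r**4*log(r + 1)/4 - r**4/16 + r**3/12 - r**2/8 + r/4 - log(r + 1)/4 + C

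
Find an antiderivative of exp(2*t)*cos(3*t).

Let I denote the integral. Integrate by parts with u = cos(3*t), dv = exp(2*t) dt, so v = exp(2*t)/2: I = exp(2*t)*cos(3*t)/2 + (3/2)·∫ exp(2*t)*sin(3*t) dt.
Apply parts again with u = sin(3*t), dv = exp(2*t) dt: ∫ exp(2*t)*sin(3*t) dt = exp(2*t)*sin(3*t)/2 − (3/2)·I. Substituting back brings back I: I = 3*exp(2*t)*sin(3*t)/4 + exp(2*t)*cos(3*t)/2 − (9/4)·I.
Solving for I: (1 + 9/4)·I equals the remaining terms, so I = (4/13)·(3*exp(2*t)*sin(3*t)/4 + exp(2*t)*cos(3*t)/2).

3*exp(2*t)*sin(3*t)/13 + 2*exp(2*t)*cos(3*t)/13 + C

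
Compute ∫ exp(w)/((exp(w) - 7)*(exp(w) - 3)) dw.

Let u = e^w, du = e^w dw.
The integral becomes ∫ du/((u-7)(u-3)); decompose into partial fractions.

log(exp(w) - 7)/4 - log(exp(w) - 3)/4 + C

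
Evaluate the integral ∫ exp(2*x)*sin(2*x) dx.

exp(2*x)*sin(2*x)/4 - exp(2*x)*cos(2*x)/4 + C

Let I denote the integral. Integrate by parts with u = sin(2*x), dv = exp(2*x) dx, so v = exp(2*x)/2: I = exp(2*x)*sin(2*x)/2 − ∫ exp(2*x)*cos(2*x) dx.
Apply parts again with u = cos(2*x), dv = exp(2*x) dx: ∫ exp(2*x)*cos(2*x) dx = exp(2*x)*cos(2*x)/2 + I. Substituting back brings back I: I = exp(2*x)*sin(2*x)/2 - exp(2*x)*cos(2*x)/2 − I.
Solving for I: (1 + 1)·I equals the remaining terms, so I = (1/2)·(exp(2*x)*sin(2*x)/2 - exp(2*x)*cos(2*x)/2).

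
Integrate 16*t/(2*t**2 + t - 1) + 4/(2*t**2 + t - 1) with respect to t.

Let u = 2*t**2 + t - 1, so du = (4*t + 1) dt.
Rewriting, the integral becomes 4·∫ 1/u du = 4·log(u).
Substituting back, u = 2*t**2 + t - 1.

4*log(2*t**2 + t - 1) + C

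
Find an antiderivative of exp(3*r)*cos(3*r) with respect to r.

exp(3*r)*sin(3*r)/6 + exp(3*r)*cos(3*r)/6 + C

Let I denote the integral. Integrate by parts with u = cos(3*r), dv = exp(3*r) dr, so v = exp(3*r)/3: I = exp(3*r)*cos(3*r)/3 + ∫ exp(3*r)*sin(3*r) dr.
Apply parts again with u = sin(3*r), dv = exp(3*r) dr: ∫ exp(3*r)*sin(3*r) dr = exp(3*r)*sin(3*r)/3 − I. Substituting back brings back I: I = exp(3*r)*sin(3*r)/3 + exp(3*r)*cos(3*r)/3 − I.
Solving for I: (1 + 1)·I equals the remaining terms, so I = (1/2)·(exp(3*r)*sin(3*r)/3 + exp(3*r)*cos(3*r)/3).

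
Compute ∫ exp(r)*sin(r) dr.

exp(r)*sin(r)/2 - exp(r)*cos(r)/2 + C

Let I denote the integral. Integrate by parts with u = sin(r), dv = exp(r) dr, so v = exp(r): I = exp(r)*sin(r) − ∫ exp(r)*cos(r) dr.
Apply parts again with u = cos(r), dv = exp(r) dr: ∫ exp(r)*cos(r) dr = exp(r)*cos(r) + I. Substituting back brings back I: I = exp(r)*sin(r) - exp(r)*cos(r) − I.
Solving for I: (1 + 1)·I equals the remaining terms, so I = (1/2)·(exp(r)*sin(r) - exp(r)*cos(r)).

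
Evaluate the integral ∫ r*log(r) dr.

Use integration by parts with u = log(r), dv = r dr.
Then du = 1/r dr and v = r**2/2.

r**2*log(r)/2 - r**2/4 + C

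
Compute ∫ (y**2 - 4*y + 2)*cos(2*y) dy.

Use integration by parts with u = y**2 - 4*y + 2, dv = cos(2*y) dy, so v = sin(2*y)/2.
Apply parts 2 times (tabular method): alternate signs, differentiate u down to 0, integrate dv up.

y**2*sin(2*y)/2 - 2*y*sin(2*y) + y*cos(2*y)/2 + 3*sin(2*y)/4 - cos(2*y) + C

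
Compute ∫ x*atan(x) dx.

x**2*atan(x)/2 - x/2 + atan(x)/2 + C

Use integration by parts with u = arctan(x), dv = x dx.
Then du = 1/(x**2 + 1) dx.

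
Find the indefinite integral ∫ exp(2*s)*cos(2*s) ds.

Let I denote the integral. Integrate by parts with u = cos(2*s), dv = exp(2*s) ds, so v = exp(2*s)/2: I = exp(2*s)*cos(2*s)/2 + ∫ exp(2*s)*sin(2*s) ds.
Apply parts again with u = sin(2*s), dv = exp(2*s) ds: ∫ exp(2*s)*sin(2*s) ds = exp(2*s)*sin(2*s)/2 − I. Substituting back brings back I: I = exp(2*s)*sin(2*s)/2 + exp(2*s)*cos(2*s)/2 − I.
Solving for I: (1 + 1)·I equals the remaining terms, so I = (1/2)·(exp(2*s)*sin(2*s)/2 + exp(2*s)*cos(2*s)/2).

exp(2*s)*sin(2*s)/4 + exp(2*s)*cos(2*s)/4 + C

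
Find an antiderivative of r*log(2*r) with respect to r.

Use integration by parts with u = log(2*r), dv = r dr.
Then du = 1/r dr and v = r**2/2.

r**2*(log(r) + log(2))/2 - r**2/4 + C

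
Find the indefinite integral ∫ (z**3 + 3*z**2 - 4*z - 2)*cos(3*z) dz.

Use integration by parts with u = z**3 + 3*z**2 - 4*z - 2, dv = cos(3*z) dz, so v = sin(3*z)/3.
Apply parts 3 times (tabular method): alternate signs, differentiate u down to 0, integrate dv up.

z**3*sin(3*z)/3 + z**2*sin(3*z) + z**2*cos(3*z)/3 - 14*z*sin(3*z)/9 + 2*z*cos(3*z)/3 - 8*sin(3*z)/9 - 14*cos(3*z)/27 + C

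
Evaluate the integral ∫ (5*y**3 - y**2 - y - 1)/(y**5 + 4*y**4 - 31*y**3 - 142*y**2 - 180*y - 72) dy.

1037*log(y - 6)/4704 - 782*log(y + 1)/1225 + 43*log(y + 2)/32 - 1111*log(y + 6)/1200 - 6/(35*y + 35) + C

Factor the denominator: (y - 6)*(y + 1)**2*(y + 2)*(y + 6).
Partial-fraction decomposition: -1111/(1200*(y + 6)) + 43/(32*(y + 2)) - 782/(1225*(y + 1)) + 6/(35*(y + 1)**2) + 1037/(4704*(y - 6)).
Integrate each term; A/(y−a) gives A·log|y−a|; A/(y−a)² gives −A/(y−a).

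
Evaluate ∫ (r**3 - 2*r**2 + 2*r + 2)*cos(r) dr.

Use integration by parts with u = r**3 - 2*r**2 + 2*r + 2, dv = cos(r) dr, so v = sin(r).
Apply parts 3 times (tabular method): alternate signs, differentiate u down to 0, integrate dv up.

r**3*sin(r) - 2*r**2*sin(r) + 3*r**2*cos(r) - 4*r*sin(r) - 4*r*cos(r) + 6*sin(r) - 4*cos(r) + C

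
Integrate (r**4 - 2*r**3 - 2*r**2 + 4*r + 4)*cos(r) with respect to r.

Use integration by parts with u = r**4 - 2*r**3 - 2*r**2 + 4*r + 4, dv = cos(r) dr, so v = sin(r).
Apply parts 4 times (tabular method): alternate signs, differentiate u down to 0, integrate dv up.

r**4*sin(r) - 2*r**3*sin(r) + 4*r**3*cos(r) - 14*r**2*sin(r) - 6*r**2*cos(r) + 16*r*sin(r) - 28*r*cos(r) + 32*sin(r) + 16*cos(r) + C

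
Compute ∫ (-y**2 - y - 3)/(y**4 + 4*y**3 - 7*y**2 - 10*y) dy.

Factor the denominator: y*(y - 2)*(y + 1)*(y + 5).
Partial-fraction decomposition: 23/(140*(y + 5)) - 1/(4*(y + 1)) - 3/(14*(y - 2)) + 3/(10*y).
Integrate each term: A/(y−a) contributes A·log|y−a|.

3*log(y)/10 - 3*log(y - 2)/14 - log(y + 1)/4 + 23*log(y + 5)/140 + C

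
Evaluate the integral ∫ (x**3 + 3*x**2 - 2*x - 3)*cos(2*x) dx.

Use integration by parts with u = x**3 + 3*x**2 - 2*x - 3, dv = cos(2*x) dx, so v = sin(2*x)/2.
Apply parts 3 times (tabular method): alternate signs, differentiate u down to 0, integrate dv up.

x**3*sin(2*x)/2 + 3*x**2*sin(2*x)/2 + 3*x**2*cos(2*x)/4 - 7*x*sin(2*x)/4 + 3*x*cos(2*x)/2 - 9*sin(2*x)/4 - 7*cos(2*x)/8 + C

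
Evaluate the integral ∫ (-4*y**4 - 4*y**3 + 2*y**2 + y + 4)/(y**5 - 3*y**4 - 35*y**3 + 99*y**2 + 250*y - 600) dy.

Factor the denominator: (y - 5)*(y - 4)*(y - 2)*(y + 3)*(y + 5).
Partial-fraction decomposition: -1951/(1260*(y + 5)) + 197/(560*(y + 3)) - 41/(105*(y - 2)) + 620/(63*(y - 4)) - 2941/(240*(y - 5)).
Integrate each term: A/(y−a) contributes A·log|y−a|.

-2941*log(y - 5)/240 + 620*log(y - 4)/63 - 41*log(y - 2)/105 + 197*log(y + 3)/560 - 1951*log(y + 5)/1260 + C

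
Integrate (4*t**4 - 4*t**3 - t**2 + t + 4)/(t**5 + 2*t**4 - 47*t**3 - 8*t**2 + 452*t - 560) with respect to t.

496*log(t - 5)/243 - 355*log(t - 2)/729 - 316*log(t + 4)/243 + 2731*log(t + 7)/729 + 17/(81*t - 162) + C

Factor the denominator: (t - 5)*(t - 2)**2*(t + 4)*(t + 7).
Partial-fraction decomposition: 2731/(729*(t + 7)) - 316/(243*(t + 4)) - 355/(729*(t - 2)) - 17/(81*(t - 2)**2) + 496/(243*(t - 5)).
Integrate each term; A/(t−a) gives A·log|t−a|; A/(t−a)² gives −A/(t−a).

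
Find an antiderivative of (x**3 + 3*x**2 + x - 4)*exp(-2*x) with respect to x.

(-4*x**3 - 18*x**2 - 22*x + 5)*exp(-2*x)/8 + C

Use integration by parts with u = x**3 + 3*x**2 + x - 4, dv = exp(-2*x) dx, so v = -exp(-2*x)/2.
Apply parts 3 times (tabular method): alternate signs, differentiate u down to 0, integrate dv up.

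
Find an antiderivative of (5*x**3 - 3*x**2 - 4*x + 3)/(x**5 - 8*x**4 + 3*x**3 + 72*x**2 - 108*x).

Factor the denominator: x*(x - 6)*(x - 3)*(x - 2)*(x + 3).
Partial-fraction decomposition: -49/(270*(x + 3)) + 23/(40*(x - 2)) - 11/(6*(x - 3)) + 317/(216*(x - 6)) - 1/(36*x).
Integrate each term: A/(x−a) contributes A·log|x−a|.

-log(x)/36 + 317*log(x - 6)/216 - 11*log(x - 3)/6 + 23*log(x - 2)/40 - 49*log(x + 3)/270 + C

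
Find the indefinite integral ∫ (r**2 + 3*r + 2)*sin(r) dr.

-r**2*cos(r) + 2*r*sin(r) - 3*r*cos(r) + 3*sin(r) + C

Use integration by parts with u = r**2 + 3*r + 2, dv = sin(r) dr, so v = -cos(r).
Apply parts 2 times (tabular method): alternate signs, differentiate u down to 0, integrate dv up.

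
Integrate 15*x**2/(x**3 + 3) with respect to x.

Let u = x**3 + 3, so du = (3*x**2) dx.
Rewriting, the integral becomes 5·∫ 1/u du = 5·log(u).
Substituting back, u = x**3 + 3.

5*log(x**3 + 3) + C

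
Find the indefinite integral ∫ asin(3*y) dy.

Use integration by parts with u = arcsin(3*y), dv = dy.
Then du = 3/sqrt(-9*y**2 + 1) dy.

y*asin(3*y) + sqrt(-9*y**2 + 1)/3 + C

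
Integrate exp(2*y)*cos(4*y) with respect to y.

Let I denote the integral. Integrate by parts with u = cos(4*y), dv = exp(2*y) dy, so v = exp(2*y)/2: I = exp(2*y)*cos(4*y)/2 + 2·∫ exp(2*y)*sin(4*y) dy.
Apply parts again with u = sin(4*y), dv = exp(2*y) dy: ∫ exp(2*y)*sin(4*y) dy = exp(2*y)*sin(4*y)/2 − 2·I. Substituting back brings back I: I = exp(2*y)*sin(4*y) + exp(2*y)*cos(4*y)/2 − 4·I.
Solving for I: (1 + 4)·I equals the remaining terms, so I = (1/5)·(exp(2*y)*sin(4*y) + exp(2*y)*cos(4*y)/2).

exp(2*y)*sin(4*y)/5 + exp(2*y)*cos(4*y)/10 + C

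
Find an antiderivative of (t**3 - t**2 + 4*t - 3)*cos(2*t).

Use integration by parts with u = t**3 - t**2 + 4*t - 3, dv = cos(2*t) dt, so v = sin(2*t)/2.
Apply parts 3 times (tabular method): alternate signs, differentiate u down to 0, integrate dv up.

t**3*sin(2*t)/2 - t**2*sin(2*t)/2 + 3*t**2*cos(2*t)/4 + 5*t*sin(2*t)/4 - t*cos(2*t)/2 - 5*sin(2*t)/4 + 5*cos(2*t)/8 + C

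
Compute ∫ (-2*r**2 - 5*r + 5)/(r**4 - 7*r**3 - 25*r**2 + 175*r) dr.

log(r)/35 - 16*log(r - 7)/21 + 7*log(r - 5)/10 + log(r + 5)/30 + C

Factor the denominator: r*(r - 7)*(r - 5)*(r + 5).
Partial-fraction decomposition: 1/(30*(r + 5)) + 7/(10*(r - 5)) - 16/(21*(r - 7)) + 1/(35*r).
Integrate each term: A/(r−a) contributes A·log|r−a|.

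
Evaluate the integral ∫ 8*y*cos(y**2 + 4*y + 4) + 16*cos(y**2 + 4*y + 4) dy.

Let u = y**2 + 4*y + 4, so du = (2*y + 4) dy.
Rewriting, the integral becomes 4·∫ cos(u) du = 4·sin(u).
Substituting back, u = y**2 + 4*y + 4.

4*sin(y**2 + 4*y + 4) + C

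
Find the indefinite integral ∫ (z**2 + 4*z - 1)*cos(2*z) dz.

z**2*sin(2*z)/2 + 2*z*sin(2*z) + z*cos(2*z)/2 - 3*sin(2*z)/4 + cos(2*z) + C

Use integration by parts with u = z**2 + 4*z - 1, dv = cos(2*z) dz, so v = sin(2*z)/2.
Apply parts 2 times (tabular method): alternate signs, differentiate u down to 0, integrate dv up.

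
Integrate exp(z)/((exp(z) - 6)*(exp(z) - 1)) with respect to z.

Let u = e^z, du = e^z dz.
The integral becomes ∫ du/((u-1)(u-6)); decompose into partial fractions.

log(exp(z) - 6)/5 - log(exp(z) - 1)/5 + C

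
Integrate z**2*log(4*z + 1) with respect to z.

Use integration by parts with u = log(4*z + 1), dv = z**2 dz.
Then du = 4/(4*z + 1) dz and v = z**3/3.

z**3*log(4*z + 1)/3 - z**3/9 + z**2/24 - z/48 + log(4*z + 1)/192 + C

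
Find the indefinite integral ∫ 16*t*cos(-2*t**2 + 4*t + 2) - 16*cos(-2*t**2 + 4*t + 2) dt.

-4*sin(-2*t**2 + 4*t + 2) + C

Let u = 2*t**2 - 4*t - 2, so du = (4*t - 4) dt.
Rewriting, the integral becomes 4·∫ cos(u) du = 4·sin(u).
Substituting back, u = 2*t**2 - 4*t - 2.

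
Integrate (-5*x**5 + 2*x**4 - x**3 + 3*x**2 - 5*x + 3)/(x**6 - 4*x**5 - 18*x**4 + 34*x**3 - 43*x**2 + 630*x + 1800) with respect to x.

-3618268*log(x - 5)/1147041 + 225*log(x + 2)/1274 - 5767*log(x + 4)/4050 - 28094*log(x**2 + 9)/93925 - 51707*atan(x/3)/187850 + 14447/(2142*x - 10710) + C

Factor the denominator: (x - 5)**2*(x + 2)*(x + 4)*(x**2 + 9).
Partial-fraction decomposition: -(112376*x + 155121)/(187850*(x**2 + 9)) - 5767/(4050*(x + 4)) + 225/(1274*(x + 2)) - 3618268/(1147041*(x - 5)) - 14447/(2142*(x - 5)**2).
Integrate each term; A/(x−a) gives A·log|x−a|; the (Bx+D)/(x²+p²) term gives a log and an atan.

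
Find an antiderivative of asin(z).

Use integration by parts with u = arcsin(z), dv = dz.
Then du = 1/sqrt(-z**2 + 1) dz.

z*asin(z) + sqrt(-z**2 + 1) + C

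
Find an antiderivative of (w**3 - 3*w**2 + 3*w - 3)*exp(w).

(w**3 - 6*w**2 + 15*w - 18)*exp(w) + C

Use integration by parts with u = w**3 - 3*w**2 + 3*w - 3, dv = exp(w) dw, so v = exp(w).
Apply parts 3 times (tabular method): alternate signs, differentiate u down to 0, integrate dv up.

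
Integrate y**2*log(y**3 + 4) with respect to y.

y**3*log(y**3 + 4)/3 - y**3/3 + 4*log(y**3 + 4)/3 + C

Let u = y**3 + 4, so du = (3*y**2) dy.
The integral becomes (1/3)·∫ log(u) du; integrate by parts with u′=log(u), dv′=du.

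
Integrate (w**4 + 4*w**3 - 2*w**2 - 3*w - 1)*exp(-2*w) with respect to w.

(-w**4 - 6*w**3 - 7*w**2 - 4*w - 1)*exp(-2*w)/2 + C

Use integration by parts with u = w**4 + 4*w**3 - 2*w**2 - 3*w - 1, dv = exp(-2*w) dw, so v = -exp(-2*w)/2.
Apply parts 4 times (tabular method): alternate signs, differentiate u down to 0, integrate dv up.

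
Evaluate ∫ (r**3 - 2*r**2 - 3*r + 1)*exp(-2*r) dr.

(-4*r**3 + 2*r**2 + 14*r + 3)*exp(-2*r)/8 + C

Use integration by parts with u = r**3 - 2*r**2 - 3*r + 1, dv = exp(-2*r) dr, so v = -exp(-2*r)/2.
Apply parts 3 times (tabular method): alternate signs, differentiate u down to 0, integrate dv up.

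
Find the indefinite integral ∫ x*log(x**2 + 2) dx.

Let u = x**2 + 2, so du = (2*x) dx.
The integral becomes (1/2)·∫ log(u) du; integrate by parts with u′=log(u), dv′=du.

x**2*log(x**2 + 2)/2 - x**2/2 + log(x**2 + 2) + C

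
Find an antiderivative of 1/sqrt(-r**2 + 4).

Substitute r = 2·sin(θ), so dr = 2·cos(θ) dθ and the radical becomes sqrt(-r**2 + 4) = 2·cos(θ) by the Pythagorean identity.
Integrate the resulting trig expression in θ, then back-substitute θ = asin(r/2), sin(θ) = r/2, cos(θ) = sqrt(-r**2 + 4)/2 (absorbing any constant into C).

asin(r/2) + C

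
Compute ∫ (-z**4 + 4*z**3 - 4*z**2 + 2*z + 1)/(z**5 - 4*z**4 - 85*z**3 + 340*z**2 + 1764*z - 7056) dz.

Factor the denominator: (z - 7)*(z - 6)*(z - 4)*(z + 6)*(z + 7).
Partial-fraction decomposition: -181/(91*(z + 7)) + 463/(312*(z + 6)) - 1/(12*(z - 4)) + 563/(312*(z - 6)) - 605/(273*(z - 7)).
Integrate each term: A/(z−a) contributes A·log|z−a|.

-605*log(z - 7)/273 + 563*log(z - 6)/312 - log(z - 4)/12 + 463*log(z + 6)/312 - 181*log(z + 7)/91 + C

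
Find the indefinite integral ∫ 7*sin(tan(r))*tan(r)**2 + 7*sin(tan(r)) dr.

Let u = tan(r), so du = (tan(r)**2 + 1) dr.
Rewriting, the integral becomes 7·∫ sin(u) du = 7·-cos(u).
Substituting back, u = tan(r).

-7*cos(tan(r)) + C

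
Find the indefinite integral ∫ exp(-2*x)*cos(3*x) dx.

Let I denote the integral. Integrate by parts with u = cos(3*x), dv = exp(-2*x) dx, so v = -exp(-2*x)/2: I = -exp(-2*x)*cos(3*x)/2 − (3/2)·∫ exp(-2*x)*sin(3*x) dx.
Apply parts again with u = sin(3*x), dv = exp(-2*x) dx: ∫ exp(-2*x)*sin(3*x) dx = -exp(-2*x)*sin(3*x)/2 + (3/2)·I. Substituting back brings back I: I = 3*exp(-2*x)*sin(3*x)/4 - exp(-2*x)*cos(3*x)/2 − (9/4)·I.
Solving for I: (1 + 9/4)·I equals the remaining terms, so I = (4/13)·(3*exp(-2*x)*sin(3*x)/4 - exp(-2*x)*cos(3*x)/2).

3*exp(-2*x)*sin(3*x)/13 - 2*exp(-2*x)*cos(3*x)/13 + C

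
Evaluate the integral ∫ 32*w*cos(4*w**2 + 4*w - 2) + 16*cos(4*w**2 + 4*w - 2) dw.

Let u = 4*w**2 + 4*w - 2, so du = (8*w + 4) dw.
Rewriting, the integral becomes 4·∫ cos(u) du = 4·sin(u).
Substituting back, u = 4*w**2 + 4*w - 2.

4*sin(4*w**2 + 4*w - 2) + C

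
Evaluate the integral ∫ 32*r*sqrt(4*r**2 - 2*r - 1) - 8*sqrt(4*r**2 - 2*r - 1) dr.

8*(4*r**2 - 2*r - 1)**(3/2)/3 + C

Let u = 4*r**2 - 2*r - 1, so du = (8*r - 2) dr.
Rewriting, the integral becomes 4·∫ √u du = 4·(2/3)u^(3/2).
Substituting back, u = 4*r**2 - 2*r - 1.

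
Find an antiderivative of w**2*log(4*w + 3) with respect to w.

w**3*log(4*w + 3)/3 - w**3/9 + w**2/8 - 3*w/16 + 9*log(4*w + 3)/64 + C

Use integration by parts with u = log(4*w + 3), dv = w**2 dw.
Then du = 4/(4*w + 3) dw and v = w**3/3.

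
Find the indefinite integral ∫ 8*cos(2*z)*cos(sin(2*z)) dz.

Let u = sin(2*z), so du = (2*cos(2*z)) dz.
Rewriting, the integral becomes 4·∫ cos(u) du = 4·sin(u).
Substituting back, u = sin(2*z).

4*sin(sin(2*z)) + C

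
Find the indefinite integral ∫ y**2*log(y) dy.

Use integration by parts with u = log(y), dv = y**2 dy.
Then du = 1/y dy and v = y**3/3.

y**3*log(y)/3 - y**3/9 + C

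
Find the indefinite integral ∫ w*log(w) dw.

Use integration by parts with u = log(w), dv = w dw.
Then du = 1/w dw and v = w**2/2.

w**2*log(w)/2 - w**2/4 + C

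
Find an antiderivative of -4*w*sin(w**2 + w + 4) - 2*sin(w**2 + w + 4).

Let u = w**2 + w + 4, so du = (2*w + 1) dw.
Rewriting, the integral becomes -2·∫ sin(u) du = -2·-cos(u).
Substituting back, u = w**2 + w + 4.

2*cos(w**2 + w + 4) + C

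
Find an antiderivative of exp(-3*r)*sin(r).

Let I denote the integral. Integrate by parts with u = sin(r), dv = exp(-3*r) dr, so v = -exp(-3*r)/3: I = -exp(-3*r)*sin(r)/3 + (1/3)·∫ exp(-3*r)*cos(r) dr.
Apply parts again with u = cos(r), dv = exp(-3*r) dr: ∫ exp(-3*r)*cos(r) dr = -exp(-3*r)*cos(r)/3 − (1/3)·I. Substituting back brings back I: I = -exp(-3*r)*sin(r)/3 - exp(-3*r)*cos(r)/9 − (1/9)·I.
Solving for I: (1 + 1/9)·I equals the remaining terms, so I = (9/10)·(-exp(-3*r)*sin(r)/3 - exp(-3*r)*cos(r)/9).

-3*exp(-3*r)*sin(r)/10 - exp(-3*r)*cos(r)/10 + C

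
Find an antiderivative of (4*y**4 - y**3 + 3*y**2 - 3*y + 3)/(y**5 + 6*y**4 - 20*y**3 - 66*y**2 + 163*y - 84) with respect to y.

159*log(y - 3)/140 - 341*log(y - 1)/1600 - 1151*log(y + 4)/525 + 5059*log(y + 7)/960 + 3/(40*y - 40) + C

Factor the denominator: (y - 3)*(y - 1)**2*(y + 4)*(y + 7).
Partial-fraction decomposition: 5059/(960*(y + 7)) - 1151/(525*(y + 4)) - 341/(1600*(y - 1)) - 3/(40*(y - 1)**2) + 159/(140*(y - 3)).
Integrate each term; A/(y−a) gives A·log|y−a|; A/(y−a)² gives −A/(y−a).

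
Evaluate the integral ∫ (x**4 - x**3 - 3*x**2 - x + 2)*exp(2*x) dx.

Use integration by parts with u = x**4 - x**3 - 3*x**2 - x + 2, dv = exp(2*x) dx, so v = exp(2*x)/2.
Apply parts 4 times (tabular method): alternate signs, differentiate u down to 0, integrate dv up.

(4*x**4 - 12*x**3 + 6*x**2 - 10*x + 13)*exp(2*x)/8 + C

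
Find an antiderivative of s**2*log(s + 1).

Use integration by parts with u = log(s + 1), dv = s**2 ds.
Then du = 1/(s + 1) ds and v = s**3/3.

s**3*log(s + 1)/3 - s**3/9 + s**2/6 - s/3 + log(s + 1)/3 + C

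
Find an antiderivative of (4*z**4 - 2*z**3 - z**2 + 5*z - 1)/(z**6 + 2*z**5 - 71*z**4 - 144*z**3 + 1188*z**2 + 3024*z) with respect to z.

Factor the denominator: z*(z - 6)**2*(z + 3)*(z + 4)*(z + 7).
Partial-fraction decomposition: -785/(1092*(z + 7)) + 223/(240*(z + 4)) - 353/(972*(z + 3)) + 9679/(63180*(z - 6)) + 73/(108*(z - 6)**2) - 1/(3024*z).
Integrate each term; A/(z−a) gives A·log|z−a|; A/(z−a)² gives −A/(z−a).

-log(z)/3024 + 9679*log(z - 6)/63180 - 353*log(z + 3)/972 + 223*log(z + 4)/240 - 785*log(z + 7)/1092 - 73/(108*z - 648) + C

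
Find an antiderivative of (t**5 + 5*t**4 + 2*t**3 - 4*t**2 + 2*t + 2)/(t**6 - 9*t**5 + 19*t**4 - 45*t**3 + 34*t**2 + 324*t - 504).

Factor the denominator: (t - 7)*(t - 2)**2*(t + 2)*(t**2 + 9).
Partial-fraction decomposition: -(2156*t - 1525)/(4901*(t**2 + 9)) - 7/(936*(t + 2)) - 27013/(33800*(t - 2)) - 59/(130*(t - 2)**2) + 14659/(6525*(t - 7)).
Integrate each term; A/(t−a) gives A·log|t−a|; the (Bt+D)/(t²+p²) term gives a log and an atan.

14659*log(t - 7)/6525 - 27013*log(t - 2)/33800 - 7*log(t + 2)/936 - 1078*log(t**2 + 9)/4901 + 1525*atan(t/3)/14703 + 59/(130*t - 260) + C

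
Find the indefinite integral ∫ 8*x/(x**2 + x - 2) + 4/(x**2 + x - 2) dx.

Let u = x**2 + x - 2, so du = (2*x + 1) dx.
Rewriting, the integral becomes 4·∫ 1/u du = 4·log(u).
Substituting back, u = x**2 + x - 2.

4*log(x**2 + x - 2) + C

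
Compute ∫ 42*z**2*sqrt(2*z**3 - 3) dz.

14*(2*z**3 - 3)**(3/2)/3 + C

Let u = 2*z**3 - 3, so du = (6*z**2) dz.
Rewriting, the integral becomes 7·∫ √u du = 7·(2/3)u^(3/2).
Substituting back, u = 2*z**3 - 3.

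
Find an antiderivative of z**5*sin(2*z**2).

Let u = z², du = 2z dz; rewrite as (1/2)∫ u^2·sin(2u) du.
Now integrate by parts 2 times.

-z**4*cos(2*z**2)/4 + z**2*sin(2*z**2)/4 + cos(2*z**2)/8 + C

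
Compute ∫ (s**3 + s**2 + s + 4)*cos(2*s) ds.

Use integration by parts with u = s**3 + s**2 + s + 4, dv = cos(2*s) ds, so v = sin(2*s)/2.
Apply parts 3 times (tabular method): alternate signs, differentiate u down to 0, integrate dv up.

s**3*sin(2*s)/2 + s**2*sin(2*s)/2 + 3*s**2*cos(2*s)/4 - s*sin(2*s)/4 + s*cos(2*s)/2 + 7*sin(2*s)/4 - cos(2*s)/8 + C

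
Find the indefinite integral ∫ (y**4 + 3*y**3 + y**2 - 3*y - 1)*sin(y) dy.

Use integration by parts with u = y**4 + 3*y**3 + y**2 - 3*y - 1, dv = sin(y) dy, so v = -cos(y).
Apply parts 4 times (tabular method): alternate signs, differentiate u down to 0, integrate dv up.

-y**4*cos(y) + 4*y**3*sin(y) - 3*y**3*cos(y) + 9*y**2*sin(y) + 11*y**2*cos(y) - 22*y*sin(y) + 21*y*cos(y) - 21*sin(y) - 21*cos(y) + C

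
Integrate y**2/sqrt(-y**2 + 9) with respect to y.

-y*sqrt(-y**2 + 9)/2 + 9*asin(y/3)/2 + C

Substitute y = 3·sin(θ), so dy = 3·cos(θ) dθ and the radical becomes sqrt(-y**2 + 9) = 3·cos(θ) by the Pythagorean identity.
Integrate the resulting trig expression in θ, then back-substitute θ = asin(y/3), sin(θ) = y/3, cos(θ) = sqrt(-y**2 + 9)/3 (absorbing any constant into C).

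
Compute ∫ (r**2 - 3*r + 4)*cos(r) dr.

Use integration by parts with u = r**2 - 3*r + 4, dv = cos(r) dr, so v = sin(r).
Apply parts 2 times (tabular method): alternate signs, differentiate u down to 0, integrate dv up.

r**2*sin(r) - 3*r*sin(r) + 2*r*cos(r) + 2*sin(r) - 3*cos(r) + C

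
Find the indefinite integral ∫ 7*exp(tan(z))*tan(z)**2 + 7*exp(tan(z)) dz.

7*exp(tan(z)) + C

Let u = tan(z), so du = (tan(z)**2 + 1) dz.
Rewriting, the integral becomes 7·∫ e^u du = 7·e^u.
Substituting back, u = tan(z).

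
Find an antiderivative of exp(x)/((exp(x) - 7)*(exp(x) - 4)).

log(exp(x) - 7)/3 - log(exp(x) - 4)/3 + C

Let u = e^x, du = e^x dx.
The integral becomes ∫ du/((u-7)(u-4)); decompose into partial fractions.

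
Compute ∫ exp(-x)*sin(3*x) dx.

-exp(-x)*sin(3*x)/10 - 3*exp(-x)*cos(3*x)/10 + C

Let I denote the integral. Integrate by parts with u = sin(3*x), dv = exp(-x) dx, so v = -exp(-x): I = -exp(-x)*sin(3*x) + 3·∫ exp(-x)*cos(3*x) dx.
Apply parts again with u = cos(3*x), dv = exp(-x) dx: ∫ exp(-x)*cos(3*x) dx = -exp(-x)*cos(3*x) − 3·I. Substituting back brings back I: I = -exp(-x)*sin(3*x) - 3*exp(-x)*cos(3*x) − 9·I.
Solving for I: (1 + 9)·I equals the remaining terms, so I = (1/10)·(-exp(-x)*sin(3*x) - 3*exp(-x)*cos(3*x)).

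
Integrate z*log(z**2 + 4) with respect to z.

z**2*log(z**2 + 4)/2 - z**2/2 + 2*log(z**2 + 4) + C

Let u = z**2 + 4, so du = (2*z) dz.
The integral becomes (1/2)·∫ log(u) du; integrate by parts with u′=log(u), dv′=du.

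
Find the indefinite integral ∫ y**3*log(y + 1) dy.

Use integration by parts with u = log(y + 1), dv = y**3 dy.
Then du = 1/(y + 1) dy and v = y**4/4.

y**4*log(y + 1)/4 - y**4/16 + y**3/12 - y**2/8 + y/4 - log(y + 1)/4 + C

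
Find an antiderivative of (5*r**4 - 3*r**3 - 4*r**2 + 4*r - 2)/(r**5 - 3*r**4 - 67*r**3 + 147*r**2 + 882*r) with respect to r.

-log(r)/441 + 5403*log(r - 7)/490 - 2855*log(r - 6)/351 - 109*log(r + 3)/270 + 1601*log(r + 7)/637 + C

Factor the denominator: r*(r - 7)*(r - 6)*(r + 3)*(r + 7).
Partial-fraction decomposition: 1601/(637*(r + 7)) - 109/(270*(r + 3)) - 2855/(351*(r - 6)) + 5403/(490*(r - 7)) - 1/(441*r).
Integrate each term: A/(r−a) contributes A·log|r−a|.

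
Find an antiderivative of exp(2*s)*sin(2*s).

exp(2*s)*sin(2*s)/4 - exp(2*s)*cos(2*s)/4 + C

Let I denote the integral. Integrate by parts with u = sin(2*s), dv = exp(2*s) ds, so v = exp(2*s)/2: I = exp(2*s)*sin(2*s)/2 − ∫ exp(2*s)*cos(2*s) ds.
Apply parts again with u = cos(2*s), dv = exp(2*s) ds: ∫ exp(2*s)*cos(2*s) ds = exp(2*s)*cos(2*s)/2 + I. Substituting back brings back I: I = exp(2*s)*sin(2*s)/2 - exp(2*s)*cos(2*s)/2 − I.
Solving for I: (1 + 1)·I equals the remaining terms, so I = (1/2)·(exp(2*s)*sin(2*s)/2 - exp(2*s)*cos(2*s)/2).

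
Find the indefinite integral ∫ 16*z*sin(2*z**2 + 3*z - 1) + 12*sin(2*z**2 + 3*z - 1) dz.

-4*cos(2*z**2 + 3*z - 1) + C

Let u = 2*z**2 + 3*z - 1, so du = (4*z + 3) dz.
Rewriting, the integral becomes 4·∫ sin(u) du = 4·-cos(u).
Substituting back, u = 2*z**2 + 3*z - 1.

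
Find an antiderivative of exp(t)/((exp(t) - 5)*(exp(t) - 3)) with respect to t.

Let u = e^t, du = e^t dt.
The integral becomes ∫ du/((u-3)(u-5)); decompose into partial fractions.

log(exp(t) - 5)/2 - log(exp(t) - 3)/2 + C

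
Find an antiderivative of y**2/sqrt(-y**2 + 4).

Substitute y = 2·sin(θ), so dy = 2·cos(θ) dθ and the radical becomes sqrt(-y**2 + 4) = 2·cos(θ) by the Pythagorean identity.
Integrate the resulting trig expression in θ, then back-substitute θ = asin(y/2), sin(θ) = y/2, cos(θ) = sqrt(-y**2 + 4)/2 (absorbing any constant into C).

-y*sqrt(-y**2 + 4)/2 + 2*asin(y/2) + C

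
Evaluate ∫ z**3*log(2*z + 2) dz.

Use integration by parts with u = log(2*z + 2), dv = z**3 dz.
Then du = 2/(2*z + 2) dz and v = z**4/4.

z**4*log(2*z + 2)/4 - z**4/16 + z**3/12 - z**2/8 + z/4 - log(z + 1)/4 + C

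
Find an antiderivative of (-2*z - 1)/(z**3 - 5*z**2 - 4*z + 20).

-11*log(z - 5)/21 + 5*log(z - 2)/12 + 3*log(z + 2)/28 + C

Factor the denominator: (z - 5)*(z - 2)*(z + 2).
Partial-fraction decomposition: 3/(28*(z + 2)) + 5/(12*(z - 2)) - 11/(21*(z - 5)).
Integrate each term: A/(z−a) contributes A·log|z−a|.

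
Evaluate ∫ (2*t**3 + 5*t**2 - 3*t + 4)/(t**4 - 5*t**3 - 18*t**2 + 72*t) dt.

Factor the denominator: t*(t - 6)*(t - 3)*(t + 4).
Partial-fraction decomposition: 4/(35*(t + 4)) - 94/(63*(t - 3)) + 299/(90*(t - 6)) + 1/(18*t).
Integrate each term: A/(t−a) contributes A·log|t−a|.

log(t)/18 + 299*log(t - 6)/90 - 94*log(t - 3)/63 + 4*log(t + 4)/35 + C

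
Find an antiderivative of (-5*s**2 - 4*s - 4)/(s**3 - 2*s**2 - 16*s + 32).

-25*log(s - 4)/4 + 8*log(s - 2)/3 - 17*log(s + 4)/12 + C

Factor the denominator: (s - 4)*(s - 2)*(s + 4).
Partial-fraction decomposition: -17/(12*(s + 4)) + 8/(3*(s - 2)) - 25/(4*(s - 4)).
Integrate each term: A/(s−a) contributes A·log|s−a|.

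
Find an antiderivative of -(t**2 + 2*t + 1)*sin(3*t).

t**2*cos(3*t)/3 - 2*t*sin(3*t)/9 + 2*t*cos(3*t)/3 - 2*sin(3*t)/9 + 7*cos(3*t)/27 + C

Use integration by parts with u = t**2 + 2*t + 1, dv = -sin(3*t) dt, so v = cos(3*t)/3.
Apply parts 2 times (tabular method): alternate signs, differentiate u down to 0, integrate dv up.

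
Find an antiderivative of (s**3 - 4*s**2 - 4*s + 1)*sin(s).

-s**3*cos(s) + 3*s**2*sin(s) + 4*s**2*cos(s) - 8*s*sin(s) + 10*s*cos(s) - 10*sin(s) - 9*cos(s) + C

Use integration by parts with u = s**3 - 4*s**2 - 4*s + 1, dv = sin(s) ds, so v = -cos(s).
Apply parts 3 times (tabular method): alternate signs, differentiate u down to 0, integrate dv up.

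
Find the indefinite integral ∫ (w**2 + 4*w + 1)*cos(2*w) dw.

w**2*sin(2*w)/2 + 2*w*sin(2*w) + w*cos(2*w)/2 + sin(2*w)/4 + cos(2*w) + C

Use integration by parts with u = w**2 + 4*w + 1, dv = cos(2*w) dw, so v = sin(2*w)/2.
Apply parts 2 times (tabular method): alternate signs, differentiate u down to 0, integrate dv up.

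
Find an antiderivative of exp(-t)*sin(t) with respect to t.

Let I denote the integral. Integrate by parts with u = sin(t), dv = exp(-t) dt, so v = -exp(-t): I = -exp(-t)*sin(t) + ∫ exp(-t)*cos(t) dt.
Apply parts again with u = cos(t), dv = exp(-t) dt: ∫ exp(-t)*cos(t) dt = -exp(-t)*cos(t) − I. Substituting back brings back I: I = -exp(-t)*sin(t) - exp(-t)*cos(t) − I.
Solving for I: (1 + 1)·I equals the remaining terms, so I = (1/2)·(-exp(-t)*sin(t) - exp(-t)*cos(t)).

-exp(-t)*sin(t)/2 - exp(-t)*cos(t)/2 + C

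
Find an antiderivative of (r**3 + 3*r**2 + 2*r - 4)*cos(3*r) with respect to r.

r**3*sin(3*r)/3 + r**2*sin(3*r) + r**2*cos(3*r)/3 + 4*r*sin(3*r)/9 + 2*r*cos(3*r)/3 - 14*sin(3*r)/9 + 4*cos(3*r)/27 + C

Use integration by parts with u = r**3 + 3*r**2 + 2*r - 4, dv = cos(3*r) dr, so v = sin(3*r)/3.
Apply parts 3 times (tabular method): alternate signs, differentiate u down to 0, integrate dv up.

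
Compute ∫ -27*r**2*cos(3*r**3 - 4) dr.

-3*sin(3*r**3 - 4) + C

Let u = 3*r**3 - 4, so du = (9*r**2) dr.
Rewriting, the integral becomes -3·∫ cos(u) du = -3·sin(u).
Substituting back, u = 3*r**3 - 4.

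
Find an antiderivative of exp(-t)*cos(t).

exp(-t)*sin(t)/2 - exp(-t)*cos(t)/2 + C

Let I denote the integral. Integrate by parts with u = cos(t), dv = exp(-t) dt, so v = -exp(-t): I = -exp(-t)*cos(t) − ∫ exp(-t)*sin(t) dt.
Apply parts again with u = sin(t), dv = exp(-t) dt: ∫ exp(-t)*sin(t) dt = -exp(-t)*sin(t) + I. Substituting back brings back I: I = exp(-t)*sin(t) - exp(-t)*cos(t) − I.
Solving for I: (1 + 1)·I equals the remaining terms, so I = (1/2)·(exp(-t)*sin(t) - exp(-t)*cos(t)).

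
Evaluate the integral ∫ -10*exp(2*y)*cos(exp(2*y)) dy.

-5*sin(exp(2*y)) + C

Let u = exp(2*y), so du = (2*exp(2*y)) dy.
Rewriting, the integral becomes -5·∫ cos(u) du = -5·sin(u).
Substituting back, u = exp(2*y).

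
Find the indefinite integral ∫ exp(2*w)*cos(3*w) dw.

3*exp(2*w)*sin(3*w)/13 + 2*exp(2*w)*cos(3*w)/13 + C

Let I denote the integral. Integrate by parts with u = cos(3*w), dv = exp(2*w) dw, so v = exp(2*w)/2: I = exp(2*w)*cos(3*w)/2 + (3/2)·∫ exp(2*w)*sin(3*w) dw.
Apply parts again with u = sin(3*w), dv = exp(2*w) dw: ∫ exp(2*w)*sin(3*w) dw = exp(2*w)*sin(3*w)/2 − (3/2)·I. Substituting back brings back I: I = 3*exp(2*w)*sin(3*w)/4 + exp(2*w)*cos(3*w)/2 − (9/4)·I.
Solving for I: (1 + 9/4)·I equals the remaining terms, so I = (4/13)·(3*exp(2*w)*sin(3*w)/4 + exp(2*w)*cos(3*w)/2).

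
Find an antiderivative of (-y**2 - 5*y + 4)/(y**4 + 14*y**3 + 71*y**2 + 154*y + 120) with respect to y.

Factor the denominator: (y + 2)*(y + 3)*(y + 4)*(y + 5).
Partial-fraction decomposition: -2/(3*(y + 5)) + 4/(y + 4) - 5/(y + 3) + 5/(3*(y + 2)).
Integrate each term: A/(y−a) contributes A·log|y−a|.

5*log(y + 2)/3 - 5*log(y + 3) + 4*log(y + 4) - 2*log(y + 5)/3 + C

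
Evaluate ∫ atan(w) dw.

Use integration by parts with u = arctan(w), dv = dw.
Then du = 1/(w**2 + 1) dw.

w*atan(w) - log(w**2 + 1)/2 + C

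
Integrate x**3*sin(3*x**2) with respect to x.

Let u = x², du = 2x dx; rewrite as (1/2)∫ u^1·sin(3u) du.
Now integrate by parts 1 time.

-x**2*cos(3*x**2)/6 + sin(3*x**2)/18 + C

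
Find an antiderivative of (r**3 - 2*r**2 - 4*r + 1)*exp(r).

Use integration by parts with u = r**3 - 2*r**2 - 4*r + 1, dv = exp(r) dr, so v = exp(r).
Apply parts 3 times (tabular method): alternate signs, differentiate u down to 0, integrate dv up.

(r**3 - 5*r**2 + 6*r - 5)*exp(r) + C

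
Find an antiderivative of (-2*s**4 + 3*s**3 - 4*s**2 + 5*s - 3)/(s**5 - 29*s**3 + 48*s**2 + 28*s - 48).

Factor the denominator: (s - 4)*(s - 2)*(s - 1)*(s + 1)*(s + 6).
Partial-fraction decomposition: -3417/(2800*(s + 6)) + 17/(150*(s + 1)) - 1/(42*(s - 1)) + 17/(48*(s - 2)) - 367/(300*(s - 4)).
Integrate each term: A/(s−a) contributes A·log|s−a|.

-367*log(s - 4)/300 + 17*log(s - 2)/48 - log(s - 1)/42 + 17*log(s + 1)/150 - 3417*log(s + 6)/2800 + C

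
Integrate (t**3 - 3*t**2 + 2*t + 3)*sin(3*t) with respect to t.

-t**3*cos(3*t)/3 + t**2*sin(3*t)/3 + t**2*cos(3*t) - 2*t*sin(3*t)/3 - 4*t*cos(3*t)/9 + 4*sin(3*t)/27 - 11*cos(3*t)/9 + C

Use integration by parts with u = t**3 - 3*t**2 + 2*t + 3, dv = sin(3*t) dt, so v = -cos(3*t)/3.
Apply parts 3 times (tabular method): alternate signs, differentiate u down to 0, integrate dv up.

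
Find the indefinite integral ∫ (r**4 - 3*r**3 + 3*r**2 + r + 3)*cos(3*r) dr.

Use integration by parts with u = r**4 - 3*r**3 + 3*r**2 + r + 3, dv = cos(3*r) dr, so v = sin(3*r)/3.
Apply parts 4 times (tabular method): alternate signs, differentiate u down to 0, integrate dv up.

r**4*sin(3*r)/3 - r**3*sin(3*r) + 4*r**3*cos(3*r)/9 + 5*r**2*sin(3*r)/9 - r**2*cos(3*r) + r*sin(3*r) + 10*r*cos(3*r)/27 + 71*sin(3*r)/81 + cos(3*r)/3 + C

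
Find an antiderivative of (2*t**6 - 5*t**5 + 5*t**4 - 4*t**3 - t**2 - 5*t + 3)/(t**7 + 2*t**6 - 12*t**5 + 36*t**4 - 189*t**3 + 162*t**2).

Factor the denominator: t**2*(t - 3)*(t - 1)*(t + 6)*(t**2 + 9).
Partial-fraction decomposition: (347*t - 1122)/(810*(t**2 + 9)) + 46511/(34020*(t + 6)) + 1/(28*(t - 1)) + 173/(972*(t - 3)) - 1/(108*t) + 1/(54*t**2).
Integrate each term; A/(t−a) gives A·log|t−a|; the (Bt+D)/(t²+p²) term gives a log and an atan.

-log(t)/108 + 173*log(t - 3)/972 + log(t - 1)/28 + 46511*log(t + 6)/34020 + 347*log(t**2 + 9)/1620 - 187*atan(t/3)/405 - 1/(54*t) + C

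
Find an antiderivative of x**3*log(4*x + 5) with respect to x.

Use integration by parts with u = log(4*x + 5), dv = x**3 dx.
Then du = 4/(4*x + 5) dx and v = x**4/4.

x**4*log(4*x + 5)/4 - x**4/16 + 5*x**3/48 - 25*x**2/128 + 125*x/256 - 625*log(4*x + 5)/1024 + C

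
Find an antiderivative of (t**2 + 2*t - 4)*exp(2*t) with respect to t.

Use integration by parts with u = t**2 + 2*t - 4, dv = exp(2*t) dt, so v = exp(2*t)/2.
Apply parts 2 times (tabular method): alternate signs, differentiate u down to 0, integrate dv up.

(2*t**2 + 2*t - 9)*exp(2*t)/4 + C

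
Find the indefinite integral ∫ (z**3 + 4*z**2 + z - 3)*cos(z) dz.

z**3*sin(z) + 4*z**2*sin(z) + 3*z**2*cos(z) - 5*z*sin(z) + 8*z*cos(z) - 11*sin(z) - 5*cos(z) + C

Use integration by parts with u = z**3 + 4*z**2 + z - 3, dv = cos(z) dz, so v = sin(z).
Apply parts 3 times (tabular method): alternate signs, differentiate u down to 0, integrate dv up.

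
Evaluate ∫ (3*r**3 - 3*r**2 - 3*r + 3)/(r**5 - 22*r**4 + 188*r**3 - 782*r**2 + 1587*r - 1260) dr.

Factor the denominator: (r - 7)*(r - 5)*(r - 4)*(r - 3)**2.
Partial-fraction decomposition: -18/(r - 3) - 6/(r - 3)**2 + 45/(r - 4) - 36/(r - 5) + 9/(r - 7).
Integrate each term; A/(r−a) gives A·log|r−a|; A/(r−a)² gives −A/(r−a).

9*log(r - 7) - 36*log(r - 5) + 45*log(r - 4) - 18*log(r - 3) + 6/(r - 3) + C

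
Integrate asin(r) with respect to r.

r*asin(r) + sqrt(-r**2 + 1) + C

Use integration by parts with u = arcsin(r), dv = dr.
Then du = 1/sqrt(-r**2 + 1) dr.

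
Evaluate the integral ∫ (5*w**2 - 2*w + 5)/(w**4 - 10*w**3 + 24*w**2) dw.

log(w)/288 + 173*log(w - 6)/72 - 77*log(w - 4)/32 - 5/(24*w) + C

Factor the denominator: w**2*(w - 6)*(w - 4).
Partial-fraction decomposition: -77/(32*(w - 4)) + 173/(72*(w - 6)) + 1/(288*w) + 5/(24*w**2).
Integrate each term; A/(w−a) gives A·log|w−a|; A/(w−a)² gives −A/(w−a).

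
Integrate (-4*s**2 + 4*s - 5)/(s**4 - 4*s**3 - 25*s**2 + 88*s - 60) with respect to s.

Factor the denominator: (s - 6)*(s - 2)*(s - 1)*(s + 5).
Partial-fraction decomposition: 125/(462*(s + 5)) - 1/(6*(s - 1)) + 13/(28*(s - 2)) - 25/(44*(s - 6)).
Integrate each term: A/(s−a) contributes A·log|s−a|.

-25*log(s - 6)/44 + 13*log(s - 2)/28 - log(s - 1)/6 + 125*log(s + 5)/462 + C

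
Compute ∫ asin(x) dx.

x*asin(x) + sqrt(-x**2 + 1) + C

Use integration by parts with u = arcsin(x), dv = dx.
Then du = 1/sqrt(-x**2 + 1) dx.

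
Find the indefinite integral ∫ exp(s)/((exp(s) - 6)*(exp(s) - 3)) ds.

Let u = e^s, du = e^s ds.
The integral becomes ∫ du/((u-3)(u-6)); decompose into partial fractions.

log(exp(s) - 6)/3 - log(exp(s) - 3)/3 + C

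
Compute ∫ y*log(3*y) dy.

Use integration by parts with u = log(3*y), dv = y dy.
Then du = 1/y dy and v = y**2/2.

y**2*(log(y) + log(3))/2 - y**2/4 + C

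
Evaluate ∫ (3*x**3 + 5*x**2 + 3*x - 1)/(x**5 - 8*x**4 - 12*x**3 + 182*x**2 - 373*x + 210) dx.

647*log(x - 7)/720 - 67*log(x - 3)/32 + 7*log(x - 2)/5 - 5*log(x - 1)/36 - 19*log(x + 5)/288 + C

Factor the denominator: (x - 7)*(x - 3)*(x - 2)*(x - 1)*(x + 5).
Partial-fraction decomposition: -19/(288*(x + 5)) - 5/(36*(x - 1)) + 7/(5*(x - 2)) - 67/(32*(x - 3)) + 647/(720*(x - 7)).
Integrate each term: A/(x−a) contributes A·log|x−a|.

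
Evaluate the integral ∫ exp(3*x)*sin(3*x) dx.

exp(3*x)*sin(3*x)/6 - exp(3*x)*cos(3*x)/6 + C

Let I denote the integral. Integrate by parts with u = sin(3*x), dv = exp(3*x) dx, so v = exp(3*x)/3: I = exp(3*x)*sin(3*x)/3 − ∫ exp(3*x)*cos(3*x) dx.
Apply parts again with u = cos(3*x), dv = exp(3*x) dx: ∫ exp(3*x)*cos(3*x) dx = exp(3*x)*cos(3*x)/3 + I. Substituting back brings back I: I = exp(3*x)*sin(3*x)/3 - exp(3*x)*cos(3*x)/3 − I.
Solving for I: (1 + 1)·I equals the remaining terms, so I = (1/2)·(exp(3*x)*sin(3*x)/3 - exp(3*x)*cos(3*x)/3).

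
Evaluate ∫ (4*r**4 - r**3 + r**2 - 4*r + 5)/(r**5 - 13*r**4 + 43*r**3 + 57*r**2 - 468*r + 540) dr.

4985*log(r - 6)/108 - 795*log(r - 5)/16 + 299*log(r - 3)/36 - 19*log(r - 2)/20 + 377*log(r + 3)/2160 + C

Factor the denominator: (r - 6)*(r - 5)*(r - 3)*(r - 2)*(r + 3).
Partial-fraction decomposition: 377/(2160*(r + 3)) - 19/(20*(r - 2)) + 299/(36*(r - 3)) - 795/(16*(r - 5)) + 4985/(108*(r - 6)).
Integrate each term: A/(r−a) contributes A·log|r−a|.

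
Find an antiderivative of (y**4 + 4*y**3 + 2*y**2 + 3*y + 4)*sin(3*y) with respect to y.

-y**4*cos(3*y)/3 + 4*y**3*sin(3*y)/9 - 4*y**3*cos(3*y)/3 + 4*y**2*sin(3*y)/3 - 2*y**2*cos(3*y)/9 + 4*y*sin(3*y)/27 - y*cos(3*y)/9 + sin(3*y)/27 - 104*cos(3*y)/81 + C

Use integration by parts with u = y**4 + 4*y**3 + 2*y**2 + 3*y + 4, dv = sin(3*y) dy, so v = -cos(3*y)/3.
Apply parts 4 times (tabular method): alternate signs, differentiate u down to 0, integrate dv up.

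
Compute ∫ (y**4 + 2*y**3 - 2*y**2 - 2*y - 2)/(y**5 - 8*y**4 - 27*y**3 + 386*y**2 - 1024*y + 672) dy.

Factor the denominator: (y - 6)*(y - 4)**2*(y - 1)*(y + 7).
Partial-fraction decomposition: 1629/(12584*(y + 7)) + 1/(120*(y - 1)) - 3959/(726*(y - 4)) - 57/(11*(y - 4)**2) + 821/(130*(y - 6)).
Integrate each term; A/(y−a) gives A·log|y−a|; A/(y−a)² gives −A/(y−a).

821*log(y - 6)/130 - 3959*log(y - 4)/726 + log(y - 1)/120 + 1629*log(y + 7)/12584 + 57/(11*y - 44) + C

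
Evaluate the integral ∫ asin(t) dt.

Use integration by parts with u = arcsin(t), dv = dt.
Then du = 1/sqrt(-t**2 + 1) dt.

t*asin(t) + sqrt(-t**2 + 1) + C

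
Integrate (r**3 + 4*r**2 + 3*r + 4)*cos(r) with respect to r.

r**3*sin(r) + 4*r**2*sin(r) + 3*r**2*cos(r) - 3*r*sin(r) + 8*r*cos(r) - 4*sin(r) - 3*cos(r) + C

Use integration by parts with u = r**3 + 4*r**2 + 3*r + 4, dv = cos(r) dr, so v = sin(r).
Apply parts 3 times (tabular method): alternate signs, differentiate u down to 0, integrate dv up.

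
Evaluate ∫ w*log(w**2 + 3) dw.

w**2*log(w**2 + 3)/2 - w**2/2 + 3*log(w**2 + 3)/2 + C

Let u = w**2 + 3, so du = (2*w) dw.
The integral becomes (1/2)·∫ log(u) du; integrate by parts with u′=log(u), dv′=du.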